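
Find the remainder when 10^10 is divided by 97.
49

Repeated squaring. Binary of 10 = 1010.
10^1 ≡ 10 (mod 97); 10^2 ≡ 3 (mod 97); 10^4 ≡ 9 (mod 97); 10^8 ≡ 81 (mod 97)
10^10 = 10^2 × 10^8 ≡ 49 (mod 97)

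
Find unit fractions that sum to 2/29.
1/15 + 1/435

Greedy algorithm:
2/29: ceiling(29/2) = 15, use 1/15
1/435: ceiling(435/1) = 435, use 1/435
Result: 2/29 = 1/15 + 1/435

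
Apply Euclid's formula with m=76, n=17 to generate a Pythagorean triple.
(5487, 2584, 6065)

Euclid's formula: a = m² - n², b = 2mn, c = m² + n²
m = 76, n = 17
a = 76² - 17² = 5776 - 289 = 5487
b = 2 × 76 × 17 = 2584
c = 76² + 17² = 5776 + 289 = 6065
Verification: 5487² + 2584² = 30107169 + 6677056 = 36784225 = 6065² ✓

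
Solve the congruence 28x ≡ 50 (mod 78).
x ≡ 38 (mod 39)

gcd(28, 78) = 2, which divides 50, so solutions exist.
Divide through by 2: 14x ≡ 25 (mod 39).
Find 14^(-1) mod 39 by the extended Euclidean algorithm:
39 = 2 × 14 + 11  ⟹  11 = (1)·39 + (-2)·14
14 = 1 × 11 + 3  ⟹  3 = (-1)·39 + (3)·14
11 = 3 × 3 + 2  ⟹  2 = (4)·39 + (-11)·14
3 = 1 × 2 + 1  ⟹  1 = (-5)·39 + (14)·14
So (14)·14 ≡ 1 (mod 39), i.e. 14^(-1) ≡ 14 (mod 39).
x ≡ 14 × 25 = 350 ≡ 38 (mod 39).
Check: 28 × 38 = 1064 ≡ 50 (mod 78).
x ≡ 38 (mod 39), giving 2 solutions mod 78.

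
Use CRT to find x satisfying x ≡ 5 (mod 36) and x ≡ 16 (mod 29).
509

Using Chinese Remainder Theorem:
M = 36 × 29 = 1044
M1 = 29, M2 = 36
y1 = 29^(-1) mod 36 = 5
y2 = 36^(-1) mod 29 = 25
x = (5×29×5 + 16×36×25) mod 1044 = 509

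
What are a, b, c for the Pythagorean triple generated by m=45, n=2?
(2021, 180, 2029)

Euclid's formula: a = m² - n², b = 2mn, c = m² + n²
m = 45, n = 2
a = 45² - 2² = 2025 - 4 = 2021
b = 2 × 45 × 2 = 180
c = 45² + 2² = 2025 + 4 = 2029
Verification: 2021² + 180² = 4084441 + 32400 = 4116841 = 2029² ✓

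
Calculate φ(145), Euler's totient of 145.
112

145 = 5 × 29
φ(n) = n × ∏(1 - 1/p) for each prime p dividing n
φ(145) = 145 × (1 - 1/5) × (1 - 1/29) = 112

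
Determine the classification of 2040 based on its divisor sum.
abundant

Proper divisors of 2040: sum = 1 + 2 + 3 + 4 + 5 + 6 + 8 + 10 + ... + 408 + 510 + 680 + 1020 (31 divisors) = 4440
Since 4440 > 2040, 2040 is abundant.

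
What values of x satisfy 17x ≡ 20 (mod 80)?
x ≡ 20 (mod 80)

gcd(17, 80) = 1, which divides 20, so solutions exist.
Find 17^(-1) mod 80 by the extended Euclidean algorithm:
80 = 4 × 17 + 12  ⟹  12 = (1)·80 + (-4)·17
17 = 1 × 12 + 5  ⟹  5 = (-1)·80 + (5)·17
12 = 2 × 5 + 2  ⟹  2 = (3)·80 + (-14)·17
5 = 2 × 2 + 1  ⟹  1 = (-7)·80 + (33)·17
So (33)·17 ≡ 1 (mod 80), i.e. 17^(-1) ≡ 33 (mod 80).
x ≡ 33 × 20 = 660 ≡ 20 (mod 80).
Check: 17 × 20 = 340 ≡ 20 (mod 80).
Unique solution: x ≡ 20 (mod 80)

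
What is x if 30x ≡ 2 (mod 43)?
x ≡ 23 (mod 43)

gcd(30, 43) = 1, which divides 2, so solutions exist.
Find 30^(-1) mod 43 by the extended Euclidean algorithm:
43 = 1 × 30 + 13  ⟹  13 = (1)·43 + (-1)·30
30 = 2 × 13 + 4  ⟹  4 = (-2)·43 + (3)·30
13 = 3 × 4 + 1  ⟹  1 = (7)·43 + (-10)·30
So (-10)·30 ≡ 1 (mod 43), i.e. 30^(-1) ≡ -10 ≡ 33 (mod 43).
x ≡ 33 × 2 = 66 ≡ 23 (mod 43).
Check: 30 × 23 = 690 ≡ 2 (mod 43).
Unique solution: x ≡ 23 (mod 43)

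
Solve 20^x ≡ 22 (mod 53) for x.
15

Baby-step giant-step with step n = ⌈√53⌉ = 8.
Baby steps 20^j mod 53 (j:value) for j=0..7: 0:1, 1:20, 2:29, 3:50, 4:46, 5:19, 6:9, 7:21.
Giant-step multiplier: 20^(-8) ≡ 20^(52-8) = 20^44 ≡ 13 (mod 53).
Giant steps γ_i = 22·13^i mod 53: γ_0=22, γ_1=21 (in table at j=7).
x = i·n + j = 1·8 + 7 = 15.
Check: 20^15 ≡ 22 (mod 53).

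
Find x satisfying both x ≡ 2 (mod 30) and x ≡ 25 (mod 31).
242

Using Chinese Remainder Theorem:
M = 30 × 31 = 930
M1 = 31, M2 = 30
y1 = 31^(-1) mod 30 = 1
y2 = 30^(-1) mod 31 = 30
x = (2×31×1 + 25×30×30) mod 930 = 242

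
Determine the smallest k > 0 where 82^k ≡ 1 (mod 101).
50

101 is prime, so ord(82) divides φ(101) = 100.
Divisors of 100: 1, 2, 4, 5, 10, 20, 25, 50, 100.
Repeated squaring: 82^1 ≡ 82, 82^2 ≡ 58, 82^4 ≡ 31, 82^8 ≡ 52, 82^16 ≡ 78, 82^32 ≡ 24, 82^64 ≡ 71 (mod 101).
Test 82^d mod 101 for each divisor d in increasing order:
82^1 ≡ 82
82^2 ≡ 58
82^4 ≡ 31
82^5 = 82^4·82^1 ≡ 17
82^10 = 82^8·82^2 ≡ 87
82^20 = 82^16·82^4 ≡ 95
82^25 = 82^16·82^8·82^1 ≡ 100
82^50 = 82^32·82^16·82^2 ≡ 1  ← first divisor giving 1
The order is 50.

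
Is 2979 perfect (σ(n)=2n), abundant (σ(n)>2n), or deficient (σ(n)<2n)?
deficient

Proper divisors of 2979: sum = 1 + 3 + 9 + 331 + 993 = 1337
Since 1337 < 2979, 2979 is deficient.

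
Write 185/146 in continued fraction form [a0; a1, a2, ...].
[1; 3, 1, 2, 1, 9]

Euclidean algorithm steps:
185 = 1 × 146 + 39
146 = 3 × 39 + 29
39 = 1 × 29 + 10
29 = 2 × 10 + 9
10 = 1 × 9 + 1
9 = 9 × 1 + 0
Continued fraction: [1; 3, 1, 2, 1, 9]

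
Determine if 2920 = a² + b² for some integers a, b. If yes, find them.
2² + 54² (a=2, b=54)

Factorization: 2920 = 2^3 × 5 × 73
By Fermat: n is sum of two squares iff every prime p ≡ 3 (mod 4) appears to even power.
All primes ≡ 3 (mod 4) appear to even power.
Search a = 0, 1, 2, … for 2920 - a² a perfect square: first hit at a = 2: 2920 - 4 = 2916 = 54².
2920 = 2² + 54² = 4 + 2916 ✓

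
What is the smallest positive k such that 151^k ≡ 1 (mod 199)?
99

199 is prime, so ord(151) divides φ(199) = 198.
Divisors of 198: 1, 2, 3, 6, 9, 11, 18, 22, 33, 66, 99, 198.
Repeated squaring: 151^1 ≡ 151, 151^2 ≡ 115, 151^4 ≡ 91, 151^8 ≡ 122, 151^16 ≡ 158, 151^32 ≡ 89, 151^64 ≡ 160, 151^128 ≡ 128 (mod 199).
Test 151^d mod 199 for each divisor d in increasing order:
151^1 ≡ 151
151^2 ≡ 115
151^3 = 151^2·151^1 ≡ 52
151^6 = 151^4·151^2 ≡ 117
151^9 = 151^8·151^1 ≡ 114
151^11 = 151^8·151^2·151^1 ≡ 175
151^18 = 151^16·151^2 ≡ 61
151^22 = 151^16·151^4·151^2 ≡ 178
151^33 = 151^32·151^1 ≡ 106
151^66 = 151^64·151^2 ≡ 92
151^99 = 151^64·151^32·151^2·151^1 ≡ 1  ← first divisor giving 1
The order is 99.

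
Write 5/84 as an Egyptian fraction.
1/17 + 1/1428

Greedy algorithm:
5/84: ceiling(84/5) = 17, use 1/17
1/1428: ceiling(1428/1) = 1428, use 1/1428
Result: 5/84 = 1/17 + 1/1428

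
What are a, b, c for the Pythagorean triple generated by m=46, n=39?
(595, 3588, 3637)

Euclid's formula: a = m² - n², b = 2mn, c = m² + n²
m = 46, n = 39
a = 46² - 39² = 2116 - 1521 = 595
b = 2 × 46 × 39 = 3588
c = 46² + 39² = 2116 + 1521 = 3637
Verification: 595² + 3588² = 354025 + 12873744 = 13227769 = 3637² ✓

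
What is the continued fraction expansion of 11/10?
[1; 10]

Euclidean algorithm steps:
11 = 1 × 10 + 1
10 = 10 × 1 + 0
Continued fraction: [1; 10]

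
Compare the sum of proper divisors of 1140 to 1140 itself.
abundant

Proper divisors of 1140: sum = 1 + 2 + 3 + 4 + 5 + 6 + 10 + 12 + ... + 228 + 285 + 380 + 570 (23 divisors) = 2220
Since 2220 > 1140, 1140 is abundant.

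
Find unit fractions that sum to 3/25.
1/9 + 1/113 + 1/25425

Greedy algorithm:
3/25: ceiling(25/3) = 9, use 1/9
2/225: ceiling(225/2) = 113, use 1/113
1/25425: ceiling(25425/1) = 25425, use 1/25425
Result: 3/25 = 1/9 + 1/113 + 1/25425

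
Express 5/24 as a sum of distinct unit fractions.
1/5 + 1/120

Greedy algorithm:
5/24: ceiling(24/5) = 5, use 1/5
1/120: ceiling(120/1) = 120, use 1/120
Result: 5/24 = 1/5 + 1/120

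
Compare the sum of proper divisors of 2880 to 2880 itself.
abundant

Proper divisors of 2880: sum = 1 + 2 + 3 + 4 + 5 + 6 + 8 + 9 + ... + 576 + 720 + 960 + 1440 (41 divisors) = 7026
Since 7026 > 2880, 2880 is abundant.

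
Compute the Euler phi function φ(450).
120

450 = 2 × 3^2 × 5^2
φ(n) = n × ∏(1 - 1/p) for each prime p dividing n
φ(450) = 450 × (1 - 1/2) × (1 - 1/3) × (1 - 1/5) = 120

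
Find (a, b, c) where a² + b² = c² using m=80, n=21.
(5959, 3360, 6841)

Euclid's formula: a = m² - n², b = 2mn, c = m² + n²
m = 80, n = 21
a = 80² - 21² = 6400 - 441 = 5959
b = 2 × 80 × 21 = 3360
c = 80² + 21² = 6400 + 441 = 6841
Verification: 5959² + 3360² = 35509681 + 11289600 = 46799281 = 6841² ✓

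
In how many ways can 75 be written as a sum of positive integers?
8118264

p(n) counts ways to write n as a sum of positive integers (order ignored).
Euler's pentagonal recurrence: p(k) = p(k-1) + p(k-2) - p(k-5) - p(k-7) + p(k-12) + p(k-15) - ... (offsets j(3j∓1)/2, signs ++--, p(0)=1, p(<0)=0).
DP table for k = 0..74: p(0)=1, p(1)=1, p(2)=2, p(3)=3, p(4)=5, p(5)=7, p(6)=11, p(7)=15, p(8)=22, p(9)=30, p(10)=42, p(11)=56, p(12)=77, p(13)=101, p(14)=135, p(15)=176, p(16)=231, p(17)=297, p(18)=385, p(19)=490, p(20)=627, p(21)=792, p(22)=1002, p(23)=1255, p(24)=1575, p(25)=1958, p(26)=2436, p(27)=3010, p(28)=3718, p(29)=4565, p(30)=5604, p(31)=6842, p(32)=8349, p(33)=10143, p(34)=12310, p(35)=14883, p(36)=17977, p(37)=21637, p(38)=26015, p(39)=31185, p(40)=37338, p(41)=44583, p(42)=53174, p(43)=63261, p(44)=75175, p(45)=89134, p(46)=105558, p(47)=124754, p(48)=147273, p(49)=173525, p(50)=204226, p(51)=239943, p(52)=281589, p(53)=329931, p(54)=386155, p(55)=451276, p(56)=526823, p(57)=614154, p(58)=715220, p(59)=831820, p(60)=966467, p(61)=1121505, p(62)=1300156, p(63)=1505499, p(64)=1741630, p(65)=2012558, p(66)=2323520, p(67)=2679689, p(68)=3087735, p(69)=3554345, p(70)=4087968, p(71)=4697205, p(72)=5392783, p(73)=6185689, p(74)=7089500.
Final step: p(75) = p(74) + p(73) - p(70) - p(68) + p(63) + p(60) - p(53) - p(49) + p(40) + p(35) - p(24) - p(18) + p(5)
= 7089500 + 6185689 - 4087968 - 3087735 + 1505499 + 966467 - 329931 - 173525 + 37338 + 14883 - 1575 - 385 + 7
= 8118264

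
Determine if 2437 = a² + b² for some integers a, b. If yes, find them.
6² + 49² (a=6, b=49)

Factorization: 2437 = 2437
By Fermat: n is sum of two squares iff every prime p ≡ 3 (mod 4) appears to even power.
All primes ≡ 3 (mod 4) appear to even power.
Search a = 0, 1, 2, … for 2437 - a² a perfect square: first hit at a = 6: 2437 - 36 = 2401 = 49².
2437 = 6² + 49² = 36 + 2401 ✓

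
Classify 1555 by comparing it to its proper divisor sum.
deficient

Proper divisors of 1555: sum = 1 + 5 + 311 = 317
Since 317 < 1555, 1555 is deficient.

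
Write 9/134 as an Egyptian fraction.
1/15 + 1/2010

Greedy algorithm:
9/134: ceiling(134/9) = 15, use 1/15
1/2010: ceiling(2010/1) = 2010, use 1/2010
Result: 9/134 = 1/15 + 1/2010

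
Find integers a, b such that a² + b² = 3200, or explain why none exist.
8² + 56² (a=8, b=56)

Factorization: 3200 = 2^7 × 5^2
By Fermat: n is sum of two squares iff every prime p ≡ 3 (mod 4) appears to even power.
All primes ≡ 3 (mod 4) appear to even power.
Search a = 0, 1, 2, … for 3200 - a² a perfect square: first hit at a = 8: 3200 - 64 = 3136 = 56².
3200 = 8² + 56² = 64 + 3136 ✓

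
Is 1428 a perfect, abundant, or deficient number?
abundant

Proper divisors of 1428: sum = 1 + 2 + 3 + 4 + 6 + 7 + 12 + 14 + ... + 238 + 357 + 476 + 714 (23 divisors) = 2604
Since 2604 > 1428, 1428 is abundant.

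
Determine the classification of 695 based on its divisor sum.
deficient

Proper divisors of 695: sum = 1 + 5 + 139 = 145
Since 145 < 695, 695 is deficient.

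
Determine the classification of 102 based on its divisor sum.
abundant

Proper divisors of 102: sum = 1 + 2 + 3 + 6 + 17 + 34 + 51 = 114
Since 114 > 102, 102 is abundant.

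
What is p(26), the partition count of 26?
2436

p(n) counts ways to write n as a sum of positive integers (order ignored).
Euler's pentagonal recurrence: p(k) = p(k-1) + p(k-2) - p(k-5) - p(k-7) + p(k-12) + p(k-15) - ... (offsets j(3j∓1)/2, signs ++--, p(0)=1, p(<0)=0).
DP table for k = 0..25: p(0)=1, p(1)=1, p(2)=2, p(3)=3, p(4)=5, p(5)=7, p(6)=11, p(7)=15, p(8)=22, p(9)=30, p(10)=42, p(11)=56, p(12)=77, p(13)=101, p(14)=135, p(15)=176, p(16)=231, p(17)=297, p(18)=385, p(19)=490, p(20)=627, p(21)=792, p(22)=1002, p(23)=1255, p(24)=1575, p(25)=1958.
Final step: p(26) = p(25) + p(24) - p(21) - p(19) + p(14) + p(11) - p(4) - p(0)
= 1958 + 1575 - 792 - 490 + 135 + 56 - 5 - 1
= 2436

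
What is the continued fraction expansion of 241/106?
[2; 3, 1, 1, 1, 9]

Euclidean algorithm steps:
241 = 2 × 106 + 29
106 = 3 × 29 + 19
29 = 1 × 19 + 10
19 = 1 × 10 + 9
10 = 1 × 9 + 1
9 = 9 × 1 + 0
Continued fraction: [2; 3, 1, 1, 1, 9]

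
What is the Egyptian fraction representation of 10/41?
1/5 + 1/23 + 1/2358 + 1/11117970

Greedy algorithm:
10/41: ceiling(41/10) = 5, use 1/5
9/205: ceiling(205/9) = 23, use 1/23
2/4715: ceiling(4715/2) = 2358, use 1/2358
1/11117970: ceiling(11117970/1) = 11117970, use 1/11117970
Result: 10/41 = 1/5 + 1/23 + 1/2358 + 1/11117970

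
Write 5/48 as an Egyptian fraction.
1/10 + 1/240

Greedy algorithm:
5/48: ceiling(48/5) = 10, use 1/10
1/240: ceiling(240/1) = 240, use 1/240
Result: 5/48 = 1/10 + 1/240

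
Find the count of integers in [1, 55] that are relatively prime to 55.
40

55 = 5 × 11
φ(n) = n × ∏(1 - 1/p) for each prime p dividing n
φ(55) = 55 × (1 - 1/5) × (1 - 1/11) = 40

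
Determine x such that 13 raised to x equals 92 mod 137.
33

Baby-step giant-step with step n = ⌈√137⌉ = 12.
Baby steps 13^j mod 137 (j:value) for j=0..11: 0:1, 1:13, 2:32, 3:5, 4:65, 5:23, 6:25, 7:51, 8:115, 9:125, 10:118, 11:27.
Giant-step multiplier: 13^(-12) ≡ 13^(136-12) = 13^124 ≡ 121 (mod 137).
Giant steps γ_i = 92·121^i mod 137: γ_0=92, γ_1=35, γ_2=125 (in table at j=9).
x = i·n + j = 2·12 + 9 = 33.
Check: 13^33 ≡ 92 (mod 137).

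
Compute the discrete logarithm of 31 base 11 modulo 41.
36

Baby-step giant-step with step n = ⌈√41⌉ = 7.
Baby steps 11^j mod 41 (j:value) for j=0..6: 0:1, 1:11, 2:39, 3:19, 4:4, 5:3, 6:33.
Giant-step multiplier: 11^(-7) ≡ 11^(40-7) = 11^33 ≡ 34 (mod 41).
Giant steps γ_i = 31·34^i mod 41: γ_0=31, γ_1=29, γ_2=2, γ_3=27, γ_4=16, γ_5=11 (in table at j=1).
x = i·n + j = 5·7 + 1 = 36.
Check: 11^36 ≡ 31 (mod 41).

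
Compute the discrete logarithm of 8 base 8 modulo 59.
1

Baby-step giant-step with step n = ⌈√59⌉ = 8.
Baby steps 8^j mod 59 (j:value) for j=0..7: 0:1, 1:8, 2:5, 3:40, 4:25, 5:23, 6:7, 7:56.
h = 8 is already in the table at j=1, so x = 1.
Check: 8^1 ≡ 8 (mod 59).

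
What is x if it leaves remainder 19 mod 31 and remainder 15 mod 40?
1135

Using Chinese Remainder Theorem:
M = 31 × 40 = 1240
M1 = 40, M2 = 31
y1 = 40^(-1) mod 31 = 7
y2 = 31^(-1) mod 40 = 31
x = (19×40×7 + 15×31×31) mod 1240 = 1135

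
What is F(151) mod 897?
427

Matrix identity: Q^n = [[F_(n+1), F_n], [F_n, F_(n-1)]] with Q = [[1,1],[1,0]].
n = 151 = 10010111₂. Square-and-multiply, entries mod 897:
Q^1 = [[1,1],[1,0]]
Q^2 = (Q^1)² = [[2,1],[1,1]]
Q^4 = (Q^2)² = [[5,3],[3,2]]
Q^9 = (Q^4)²·Q = [[55,34],[34,21]]
Q^18 = (Q^9)² = [[593,790],[790,700]]
Q^37 = (Q^18)²·Q = [[497,710],[710,684]]
Q^75 = (Q^37)²·Q = [[135,320],[320,712]]
Q^151 = (Q^75)²·Q = [[573,427],[427,146]]
F_151 mod 897 = Q^151[0][1] = 427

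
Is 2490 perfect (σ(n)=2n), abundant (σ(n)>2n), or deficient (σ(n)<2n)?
abundant

Proper divisors of 2490: sum = 1 + 2 + 3 + 5 + 6 + 10 + 15 + 30 + 83 + 166 + 249 + 415 + 498 + 830 + 1245 = 3558
Since 3558 > 2490, 2490 is abundant.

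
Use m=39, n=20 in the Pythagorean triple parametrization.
(1121, 1560, 1921)

Euclid's formula: a = m² - n², b = 2mn, c = m² + n²
m = 39, n = 20
a = 39² - 20² = 1521 - 400 = 1121
b = 2 × 39 × 20 = 1560
c = 39² + 20² = 1521 + 400 = 1921
Verification: 1121² + 1560² = 1256641 + 2433600 = 3690241 = 1921² ✓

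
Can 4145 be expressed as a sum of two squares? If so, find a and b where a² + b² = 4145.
7² + 64² (a=7, b=64)

Factorization: 4145 = 5 × 829
By Fermat: n is sum of two squares iff every prime p ≡ 3 (mod 4) appears to even power.
All primes ≡ 3 (mod 4) appear to even power.
Search a = 0, 1, 2, … for 4145 - a² a perfect square: first hit at a = 7: 4145 - 49 = 4096 = 64².
4145 = 7² + 64² = 49 + 4096 ✓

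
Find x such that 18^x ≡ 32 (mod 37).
13

Baby-step giant-step with step n = ⌈√37⌉ = 7.
Baby steps 18^j mod 37 (j:value) for j=0..6: 0:1, 1:18, 2:28, 3:23, 4:7, 5:15, 6:11.
Giant-step multiplier: 18^(-7) ≡ 18^(36-7) = 18^29 ≡ 20 (mod 37).
Giant steps γ_i = 32·20^i mod 37: γ_0=32, γ_1=11 (in table at j=6).
x = i·n + j = 1·7 + 6 = 13.
Check: 18^13 ≡ 32 (mod 37).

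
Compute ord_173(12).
172

173 is prime, so ord(12) divides φ(173) = 172.
Divisors of 172: 1, 2, 4, 43, 86, 172.
Repeated squaring: 12^1 ≡ 12, 12^2 ≡ 144, 12^4 ≡ 149, 12^8 ≡ 57, 12^16 ≡ 135, 12^32 ≡ 60, 12^64 ≡ 140, 12^128 ≡ 51 (mod 173).
Test 12^d mod 173 for each divisor d in increasing order:
12^1 ≡ 12
12^2 ≡ 144
12^4 ≡ 149
12^43 = 12^32·12^8·12^2·12^1 ≡ 80
12^86 = 12^64·12^16·12^4·12^2 ≡ 172
12^172 = 12^128·12^32·12^8·12^4 ≡ 1  ← first divisor giving 1
The order is 172.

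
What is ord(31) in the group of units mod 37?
4

37 is prime, so ord(31) divides φ(37) = 36.
Divisors of 36: 1, 2, 3, 4, 6, 9, 12, 18, 36.
Repeated squaring: 31^1 ≡ 31, 31^2 ≡ 36, 31^4 ≡ 1, 31^8 ≡ 1, 31^16 ≡ 1, 31^32 ≡ 1 (mod 37).
Test 31^d mod 37 for each divisor d in increasing order:
31^1 ≡ 31
31^2 ≡ 36
31^3 = 31^2·31^1 ≡ 6
31^4 ≡ 1  ← first divisor giving 1
The order is 4.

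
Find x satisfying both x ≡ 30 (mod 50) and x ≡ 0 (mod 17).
680

Using Chinese Remainder Theorem:
M = 50 × 17 = 850
M1 = 17, M2 = 50
y1 = 17^(-1) mod 50 = 3
y2 = 50^(-1) mod 17 = 16
x = (30×17×3 + 0×50×16) mod 850 = 680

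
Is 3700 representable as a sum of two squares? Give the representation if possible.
10² + 60² (a=10, b=60)

Factorization: 3700 = 2^2 × 5^2 × 37
By Fermat: n is sum of two squares iff every prime p ≡ 3 (mod 4) appears to even power.
All primes ≡ 3 (mod 4) appear to even power.
Search a = 0, 1, 2, … for 3700 - a² a perfect square: first hit at a = 10: 3700 - 100 = 3600 = 60².
3700 = 10² + 60² = 100 + 3600 ✓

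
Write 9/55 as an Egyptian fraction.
1/7 + 1/49 + 1/2695

Greedy algorithm:
9/55: ceiling(55/9) = 7, use 1/7
8/385: ceiling(385/8) = 49, use 1/49
1/2695: ceiling(2695/1) = 2695, use 1/2695
Result: 9/55 = 1/7 + 1/49 + 1/2695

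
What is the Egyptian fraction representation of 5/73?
1/15 + 1/548 + 1/600060

Greedy algorithm:
5/73: ceiling(73/5) = 15, use 1/15
2/1095: ceiling(1095/2) = 548, use 1/548
1/600060: ceiling(600060/1) = 600060, use 1/600060
Result: 5/73 = 1/15 + 1/548 + 1/600060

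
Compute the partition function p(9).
30

p(n) counts ways to write n as a sum of positive integers (order ignored).
Examples: 9; 8 + 1; 7 + 2; 7 + 1 + 1; 6 + 3; ... (30 total)
p(9) = 30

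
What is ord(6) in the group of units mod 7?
2

7 is prime, so ord(6) divides φ(7) = 6.
Divisors of 6: 1, 2, 3, 6.
Repeated squaring: 6^1 ≡ 6, 6^2 ≡ 1, 6^4 ≡ 1 (mod 7).
Test 6^d mod 7 for each divisor d in increasing order:
6^1 ≡ 6
6^2 ≡ 1  ← first divisor giving 1
The order is 2.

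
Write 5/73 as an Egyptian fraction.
1/15 + 1/548 + 1/600060

Greedy algorithm:
5/73: ceiling(73/5) = 15, use 1/15
2/1095: ceiling(1095/2) = 548, use 1/548
1/600060: ceiling(600060/1) = 600060, use 1/600060
Result: 5/73 = 1/15 + 1/548 + 1/600060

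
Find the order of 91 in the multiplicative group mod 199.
99

199 is prime, so ord(91) divides φ(199) = 198.
Divisors of 198: 1, 2, 3, 6, 9, 11, 18, 22, 33, 66, 99, 198.
Repeated squaring: 91^1 ≡ 91, 91^2 ≡ 122, 91^4 ≡ 158, 91^8 ≡ 89, 91^16 ≡ 160, 91^32 ≡ 128, 91^64 ≡ 66, 91^128 ≡ 177 (mod 199).
Test 91^d mod 199 for each divisor d in increasing order:
91^1 ≡ 91
91^2 ≡ 122
91^3 = 91^2·91^1 ≡ 157
91^6 = 91^4·91^2 ≡ 172
91^9 = 91^8·91^1 ≡ 139
91^11 = 91^8·91^2·91^1 ≡ 43
91^18 = 91^16·91^2 ≡ 18
91^22 = 91^16·91^4·91^2 ≡ 58
91^33 = 91^32·91^1 ≡ 106
91^66 = 91^64·91^2 ≡ 92
91^99 = 91^64·91^32·91^2·91^1 ≡ 1  ← first divisor giving 1
The order is 99.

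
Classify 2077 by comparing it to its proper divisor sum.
deficient

Proper divisors of 2077: sum = 1 + 31 + 67 = 99
Since 99 < 2077, 2077 is deficient.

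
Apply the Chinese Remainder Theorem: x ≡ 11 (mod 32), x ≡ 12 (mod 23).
587

Using Chinese Remainder Theorem:
M = 32 × 23 = 736
M1 = 23, M2 = 32
y1 = 23^(-1) mod 32 = 7
y2 = 32^(-1) mod 23 = 18
x = (11×23×7 + 12×32×18) mod 736 = 587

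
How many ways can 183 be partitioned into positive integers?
896684817527

p(n) counts ways to write n as a sum of positive integers (order ignored).
Euler's pentagonal recurrence: p(k) = p(k-1) + p(k-2) - p(k-5) - p(k-7) + p(k-12) + p(k-15) - ... (offsets j(3j∓1)/2, signs ++--, p(0)=1, p(<0)=0).
DP table for k = 0..182: p(0)=1, p(1)=1, p(2)=2, p(3)=3, p(4)=5, p(5)=7, p(6)=11, p(7)=15, p(8)=22, p(9)=30, p(10)=42, p(11)=56, p(12)=77, p(13)=101, p(14)=135, p(15)=176, p(16)=231, p(17)=297, p(18)=385, p(19)=490, p(20)=627, p(21)=792, p(22)=1002, p(23)=1255, p(24)=1575, p(25)=1958, p(26)=2436, p(27)=3010, p(28)=3718, p(29)=4565, p(30)=5604, p(31)=6842, p(32)=8349, p(33)=10143, p(34)=12310, p(35)=14883, p(36)=17977, p(37)=21637, p(38)=26015, p(39)=31185, p(40)=37338, p(41)=44583, p(42)=53174, p(43)=63261, p(44)=75175, p(45)=89134, p(46)=105558, p(47)=124754, p(48)=147273, p(49)=173525, p(50)=204226, p(51)=239943, p(52)=281589, p(53)=329931, p(54)=386155, p(55)=451276, p(56)=526823, p(57)=614154, p(58)=715220, p(59)=831820, p(60)=966467, p(61)=1121505, p(62)=1300156, p(63)=1505499, p(64)=1741630, p(65)=2012558, p(66)=2323520, p(67)=2679689, p(68)=3087735, p(69)=3554345, p(70)=4087968, p(71)=4697205, p(72)=5392783, p(73)=6185689, p(74)=7089500, p(75)=8118264, p(76)=9289091, p(77)=10619863, p(78)=12132164, p(79)=13848650, p(80)=15796476, p(81)=18004327, p(82)=20506255, p(83)=23338469, p(84)=26543660, p(85)=30167357, p(86)=34262962, p(87)=38887673, p(88)=44108109, p(89)=49995925, p(90)=56634173, p(91)=64112359, p(92)=72533807, p(93)=82010177, p(94)=92669720, p(95)=104651419, p(96)=118114304, p(97)=133230930, p(98)=150198136, p(99)=169229875, p(100)=190569292, p(101)=214481126, p(102)=241265379, p(103)=271248950, p(104)=304801365, p(105)=342325709, p(106)=384276336, p(107)=431149389, p(108)=483502844, p(109)=541946240, p(110)=607163746, p(111)=679903203, p(112)=761002156, p(113)=851376628, p(114)=952050665, p(115)=1064144451, p(116)=1188908248, p(117)=1327710076, p(118)=1482074143, p(119)=1653668665, p(120)=1844349560, p(121)=2056148051, p(122)=2291320912, p(123)=2552338241, p(124)=2841940500, p(125)=3163127352, p(126)=3519222692, p(127)=3913864295, p(128)=4351078600, p(129)=4835271870, p(130)=5371315400, p(131)=5964539504, p(132)=6620830889, p(133)=7346629512, p(134)=8149040695, p(135)=9035836076, p(136)=10015581680, p(137)=11097645016, p(138)=12292341831, p(139)=13610949895, p(140)=15065878135, p(141)=16670689208, p(142)=18440293320, p(143)=20390982757, p(144)=22540654445, p(145)=24908858009, p(146)=27517052599, p(147)=30388671978, p(148)=33549419497, p(149)=37027355200, p(150)=40853235313, p(151)=45060624582, p(152)=49686288421, p(153)=54770336324, p(154)=60356673280, p(155)=66493182097, p(156)=73232243759, p(157)=80630964769, p(158)=88751778802, p(159)=97662728555, p(160)=107438159466, p(161)=118159068427, p(162)=129913904637, p(163)=142798995930, p(164)=156919475295, p(165)=172389800255, p(166)=189334822579, p(167)=207890420102, p(168)=228204732751, p(169)=250438925115, p(170)=274768617130, p(171)=301384802048, p(172)=330495499613, p(173)=362326859895, p(174)=397125074750, p(175)=435157697830, p(176)=476715857290, p(177)=522115831195, p(178)=571701605655, p(179)=625846753120, p(180)=684957390936, p(181)=749474411781, p(182)=819876908323.
Final step: p(183) = p(182) + p(181) - p(178) - p(176) + p(171) + p(168) - p(161) - p(157) + p(148) + p(143) - p(132) - p(126) + p(113) + p(106) - p(91) - p(83) + p(66) + p(57) - p(38) - p(28) + p(7)
= 819876908323 + 749474411781 - 571701605655 - 476715857290 + 301384802048 + 228204732751 - 118159068427 - 80630964769 + 33549419497 + 20390982757 - 6620830889 - 3519222692 + 851376628 + 384276336 - 64112359 - 23338469 + 2323520 + 614154 - 26015 - 3718 + 15
= 896684817527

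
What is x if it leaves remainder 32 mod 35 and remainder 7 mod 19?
102

Using Chinese Remainder Theorem:
M = 35 × 19 = 665
M1 = 19, M2 = 35
y1 = 19^(-1) mod 35 = 24
y2 = 35^(-1) mod 19 = 6
x = (32×19×24 + 7×35×6) mod 665 = 102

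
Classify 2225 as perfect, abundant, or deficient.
deficient

Proper divisors of 2225: sum = 1 + 5 + 25 + 89 + 445 = 565
Since 565 < 2225, 2225 is deficient.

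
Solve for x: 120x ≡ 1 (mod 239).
2

gcd(120, 239) = 1, so the inverse exists.
Extended Euclidean algorithm on (239, 120):
239 = 1 × 120 + 119  ⟹  119 = (1)·239 + (-1)·120
120 = 1 × 119 + 1  ⟹  1 = (-1)·239 + (2)·120
So (2)·120 ≡ 1 (mod 239), i.e. 120^(-1) ≡ 2 (mod 239).
Check: 120 × 2 = 240 ≡ 1 (mod 239)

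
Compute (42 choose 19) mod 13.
0

Using Lucas' theorem:
Write n=42 and k=19 in base 13:
n in base 13: [3, 3]
k in base 13: [1, 6]
C(42,19) mod 13 = ∏ C(n_i, k_i) mod 13
Digit binomials (mod 13): C(3,1) = 3; C(3,6) = 0 (k_i > n_i)
Product: 3 × 0 = 0 ≡ 0 (mod 13)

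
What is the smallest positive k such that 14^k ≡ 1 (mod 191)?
38

191 is prime, so ord(14) divides φ(191) = 190.
Divisors of 190: 1, 2, 5, 10, 19, 38, 95, 190.
Repeated squaring: 14^1 ≡ 14, 14^2 ≡ 5, 14^4 ≡ 25, 14^8 ≡ 52, 14^16 ≡ 30, 14^32 ≡ 136, 14^64 ≡ 160, 14^128 ≡ 6 (mod 191).
Test 14^d mod 191 for each divisor d in increasing order:
14^1 ≡ 14
14^2 ≡ 5
14^5 = 14^4·14^1 ≡ 159
14^10 = 14^8·14^2 ≡ 69
14^19 = 14^16·14^2·14^1 ≡ 190
14^38 = 14^32·14^4·14^2 ≡ 1  ← first divisor giving 1
The order is 38.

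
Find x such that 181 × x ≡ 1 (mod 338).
155

gcd(181, 338) = 1, so the inverse exists.
Extended Euclidean algorithm on (338, 181):
338 = 1 × 181 + 157  ⟹  157 = (1)·338 + (-1)·181
181 = 1 × 157 + 24  ⟹  24 = (-1)·338 + (2)·181
157 = 6 × 24 + 13  ⟹  13 = (7)·338 + (-13)·181
24 = 1 × 13 + 11  ⟹  11 = (-8)·338 + (15)·181
13 = 1 × 11 + 2  ⟹  2 = (15)·338 + (-28)·181
11 = 5 × 2 + 1  ⟹  1 = (-83)·338 + (155)·181
So (155)·181 ≡ 1 (mod 338), i.e. 181^(-1) ≡ 155 (mod 338).
Check: 181 × 155 = 28055 ≡ 1 (mod 338)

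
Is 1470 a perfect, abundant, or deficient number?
abundant

Proper divisors of 1470: sum = 1 + 2 + 3 + 5 + 6 + 7 + 10 + 14 + ... + 245 + 294 + 490 + 735 (23 divisors) = 2634
Since 2634 > 1470, 1470 is abundant.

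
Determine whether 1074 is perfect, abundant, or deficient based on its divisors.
abundant

Proper divisors of 1074: sum = 1 + 2 + 3 + 6 + 179 + 358 + 537 = 1086
Since 1086 > 1074, 1074 is abundant.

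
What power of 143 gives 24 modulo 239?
102

Baby-step giant-step with step n = ⌈√239⌉ = 16.
Baby steps 143^j mod 239 (j:value) for j=0..15: 0:1, 1:143, 2:134, 3:42, 4:31, 5:131, 6:91, 7:107, 8:5, 9:237, 10:192, 11:210, 12:155, 13:177, 14:216, 15:57.
Giant-step multiplier: 143^(-16) ≡ 143^(238-16) = 143^222 ≡ 153 (mod 239).
Giant steps γ_i = 24·153^i mod 239: γ_0=24, γ_1=87, γ_2=166, γ_3=64, γ_4=232, γ_5=124, γ_6=91 (in table at j=6).
x = i·n + j = 6·16 + 6 = 102.
Check: 143^102 ≡ 24 (mod 239).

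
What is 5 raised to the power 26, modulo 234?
25

Repeated squaring. Binary of 26 = 11010.
5^1 ≡ 5 (mod 234); 5^2 ≡ 25 (mod 234); 5^4 ≡ 157 (mod 234); 5^8 ≡ 79 (mod 234); 5^16 ≡ 157 (mod 234)
5^26 = 5^2 × 5^8 × 5^16 ≡ 25 (mod 234)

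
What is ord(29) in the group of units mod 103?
51

103 is prime, so ord(29) divides φ(103) = 102.
Divisors of 102: 1, 2, 3, 6, 17, 34, 51, 102.
Repeated squaring: 29^1 ≡ 29, 29^2 ≡ 17, 29^4 ≡ 83, 29^8 ≡ 91, 29^16 ≡ 41, 29^32 ≡ 33, 29^64 ≡ 59 (mod 103).
Test 29^d mod 103 for each divisor d in increasing order:
29^1 ≡ 29
29^2 ≡ 17
29^3 = 29^2·29^1 ≡ 81
29^6 = 29^4·29^2 ≡ 72
29^17 = 29^16·29^1 ≡ 56
29^34 = 29^32·29^2 ≡ 46
29^51 = 29^32·29^16·29^2·29^1 ≡ 1  ← first divisor giving 1
The order is 51.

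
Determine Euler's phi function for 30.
8

30 = 2 × 3 × 5
φ(n) = n × ∏(1 - 1/p) for each prime p dividing n
φ(30) = 30 × (1 - 1/2) × (1 - 1/3) × (1 - 1/5) = 8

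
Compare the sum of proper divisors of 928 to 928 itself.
abundant

Proper divisors of 928: sum = 1 + 2 + 4 + 8 + 16 + 29 + 32 + 58 + 116 + 232 + 464 = 962
Since 962 > 928, 928 is abundant.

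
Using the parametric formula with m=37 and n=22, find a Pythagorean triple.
(885, 1628, 1853)

Euclid's formula: a = m² - n², b = 2mn, c = m² + n²
m = 37, n = 22
a = 37² - 22² = 1369 - 484 = 885
b = 2 × 37 × 22 = 1628
c = 37² + 22² = 1369 + 484 = 1853
Verification: 885² + 1628² = 783225 + 2650384 = 3433609 = 1853² ✓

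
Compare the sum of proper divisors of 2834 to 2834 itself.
deficient

Proper divisors of 2834: sum = 1 + 2 + 13 + 26 + 109 + 218 + 1417 = 1786
Since 1786 < 2834, 2834 is deficient.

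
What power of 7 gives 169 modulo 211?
132

Baby-step giant-step with step n = ⌈√211⌉ = 15.
Baby steps 7^j mod 211 (j:value) for j=0..14: 0:1, 1:7, 2:49, 3:132, 4:80, 5:138, 6:122, 7:10, 8:70, 9:68, 10:54, 11:167, 12:114, 13:165, 14:100.
Giant-step multiplier: 7^(-15) ≡ 7^(210-15) = 7^195 ≡ 63 (mod 211).
Giant steps γ_i = 169·63^i mod 211: γ_0=169, γ_1=97, γ_2=203, γ_3=129, γ_4=109, γ_5=115, γ_6=71, γ_7=42, γ_8=114 (in table at j=12).
x = i·n + j = 8·15 + 12 = 132.
Check: 7^132 ≡ 169 (mod 211).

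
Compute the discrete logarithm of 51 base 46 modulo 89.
23

Baby-step giant-step with step n = ⌈√89⌉ = 10.
Baby steps 46^j mod 89 (j:value) for j=0..9: 0:1, 1:46, 2:69, 3:59, 4:44, 5:66, 6:10, 7:15, 8:67, 9:56.
Giant-step multiplier: 46^(-10) ≡ 46^(88-10) = 46^78 ≡ 71 (mod 89).
Giant steps γ_i = 51·71^i mod 89: γ_0=51, γ_1=61, γ_2=59 (in table at j=3).
x = i·n + j = 2·10 + 3 = 23.
Check: 46^23 ≡ 51 (mod 89).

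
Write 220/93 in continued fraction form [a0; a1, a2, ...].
[2; 2, 1, 2, 1, 3, 2]

Euclidean algorithm steps:
220 = 2 × 93 + 34
93 = 2 × 34 + 25
34 = 1 × 25 + 9
25 = 2 × 9 + 7
9 = 1 × 7 + 2
7 = 3 × 2 + 1
2 = 2 × 1 + 0
Continued fraction: [2; 2, 1, 2, 1, 3, 2]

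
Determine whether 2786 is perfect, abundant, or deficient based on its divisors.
deficient

Proper divisors of 2786: sum = 1 + 2 + 7 + 14 + 199 + 398 + 1393 = 2014
Since 2014 < 2786, 2786 is deficient.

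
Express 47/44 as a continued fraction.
[1; 14, 1, 2]

Euclidean algorithm steps:
47 = 1 × 44 + 3
44 = 14 × 3 + 2
3 = 1 × 2 + 1
2 = 2 × 1 + 0
Continued fraction: [1; 14, 1, 2]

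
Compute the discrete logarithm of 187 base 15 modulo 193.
190

Baby-step giant-step with step n = ⌈√193⌉ = 14.
Baby steps 15^j mod 193 (j:value) for j=0..13: 0:1, 1:15, 2:32, 3:94, 4:59, 5:113, 6:151, 7:142, 8:7, 9:105, 10:31, 11:79, 12:27, 13:19.
Giant-step multiplier: 15^(-14) ≡ 15^(192-14) = 15^178 ≡ 107 (mod 193).
Giant steps γ_i = 187·107^i mod 193: γ_0=187, γ_1=130, γ_2=14, γ_3=147, γ_4=96, γ_5=43, γ_6=162, γ_7=157, γ_8=8, γ_9=84, γ_10=110, γ_11=190, γ_12=65, γ_13=7 (in table at j=8).
x = i·n + j = 13·14 + 8 = 190.
Check: 15^190 ≡ 187 (mod 193).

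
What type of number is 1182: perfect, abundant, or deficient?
abundant

Proper divisors of 1182: sum = 1 + 2 + 3 + 6 + 197 + 394 + 591 = 1194
Since 1194 > 1182, 1182 is abundant.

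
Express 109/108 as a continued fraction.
[1; 108]

Euclidean algorithm steps:
109 = 1 × 108 + 1
108 = 108 × 1 + 0
Continued fraction: [1; 108]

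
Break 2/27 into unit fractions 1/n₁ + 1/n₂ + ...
1/14 + 1/378

Greedy algorithm:
2/27: ceiling(27/2) = 14, use 1/14
1/378: ceiling(378/1) = 378, use 1/378
Result: 2/27 = 1/14 + 1/378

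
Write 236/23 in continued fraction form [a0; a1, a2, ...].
[10; 3, 1, 5]

Euclidean algorithm steps:
236 = 10 × 23 + 6
23 = 3 × 6 + 5
6 = 1 × 5 + 1
5 = 5 × 1 + 0
Continued fraction: [10; 3, 1, 5]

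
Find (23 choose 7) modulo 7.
3

Using Lucas' theorem:
Write n=23 and k=7 in base 7:
n in base 7: [3, 2]
k in base 7: [1, 0]
C(23,7) mod 7 = ∏ C(n_i, k_i) mod 7
Digit binomials (mod 7): C(3,1) = 3; C(2,0) = 1
Product: 3 × 1 = 3 ≡ 3 (mod 7)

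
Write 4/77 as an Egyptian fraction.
1/20 + 1/514 + 1/395780

Greedy algorithm:
4/77: ceiling(77/4) = 20, use 1/20
3/1540: ceiling(1540/3) = 514, use 1/514
1/395780: ceiling(395780/1) = 395780, use 1/395780
Result: 4/77 = 1/20 + 1/514 + 1/395780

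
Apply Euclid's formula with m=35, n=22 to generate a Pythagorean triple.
(741, 1540, 1709)

Euclid's formula: a = m² - n², b = 2mn, c = m² + n²
m = 35, n = 22
a = 35² - 22² = 1225 - 484 = 741
b = 2 × 35 × 22 = 1540
c = 35² + 22² = 1225 + 484 = 1709
Verification: 741² + 1540² = 549081 + 2371600 = 2920681 = 1709² ✓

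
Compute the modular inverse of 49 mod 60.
49

gcd(49, 60) = 1, so the inverse exists.
Extended Euclidean algorithm on (60, 49):
60 = 1 × 49 + 11  ⟹  11 = (1)·60 + (-1)·49
49 = 4 × 11 + 5  ⟹  5 = (-4)·60 + (5)·49
11 = 2 × 5 + 1  ⟹  1 = (9)·60 + (-11)·49
So (-11)·49 ≡ 1 (mod 60), i.e. 49^(-1) ≡ -11 ≡ 49 (mod 60).
Check: 49 × 49 = 2401 ≡ 1 (mod 60)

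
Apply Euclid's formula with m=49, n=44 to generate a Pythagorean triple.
(465, 4312, 4337)

Euclid's formula: a = m² - n², b = 2mn, c = m² + n²
m = 49, n = 44
a = 49² - 44² = 2401 - 1936 = 465
b = 2 × 49 × 44 = 4312
c = 49² + 44² = 2401 + 1936 = 4337
Verification: 465² + 4312² = 216225 + 18593344 = 18809569 = 4337² ✓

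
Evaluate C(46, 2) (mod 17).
15

Using Lucas' theorem:
Write n=46 and k=2 in base 17:
n in base 17: [2, 12]
k in base 17: [0, 2]
C(46,2) mod 17 = ∏ C(n_i, k_i) mod 17
Digit binomials (mod 17): C(2,0) = 1; C(12,2) = 66 ≡ 15
Product: 1 × 15 = 15 ≡ 15 (mod 17)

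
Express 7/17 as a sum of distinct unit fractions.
1/3 + 1/13 + 1/663

Greedy algorithm:
7/17: ceiling(17/7) = 3, use 1/3
4/51: ceiling(51/4) = 13, use 1/13
1/663: ceiling(663/1) = 663, use 1/663
Result: 7/17 = 1/3 + 1/13 + 1/663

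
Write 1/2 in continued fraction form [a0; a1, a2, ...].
[0; 2]

Euclidean algorithm steps:
1 = 0 × 2 + 1
2 = 2 × 1 + 0
Continued fraction: [0; 2]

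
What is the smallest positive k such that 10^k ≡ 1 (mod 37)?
3

37 is prime, so ord(10) divides φ(37) = 36.
Divisors of 36: 1, 2, 3, 4, 6, 9, 12, 18, 36.
Repeated squaring: 10^1 ≡ 10, 10^2 ≡ 26, 10^4 ≡ 10, 10^8 ≡ 26, 10^16 ≡ 10, 10^32 ≡ 26 (mod 37).
Test 10^d mod 37 for each divisor d in increasing order:
10^1 ≡ 10
10^2 ≡ 26
10^3 = 10^2·10^1 ≡ 1  ← first divisor giving 1
The order is 3.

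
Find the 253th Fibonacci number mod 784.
121

Matrix identity: Q^n = [[F_(n+1), F_n], [F_n, F_(n-1)]] with Q = [[1,1],[1,0]].
n = 253 = 11111101₂. Square-and-multiply, entries mod 784:
Q^1 = [[1,1],[1,0]]
Q^3 = (Q^1)²·Q = [[3,2],[2,1]]
Q^7 = (Q^3)²·Q = [[21,13],[13,8]]
Q^15 = (Q^7)²·Q = [[203,610],[610,377]]
Q^31 = (Q^15)²·Q = [[357,141],[141,216]]
Q^63 = (Q^31)²·Q = [[763,722],[722,41]]
Q^126 = (Q^63)² = [[365,328],[328,37]]
Q^253 = (Q^126)²·Q = [[265,121],[121,144]]
F_253 mod 784 = Q^253[0][1] = 121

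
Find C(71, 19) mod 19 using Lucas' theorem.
3

Using Lucas' theorem:
Write n=71 and k=19 in base 19:
n in base 19: [3, 14]
k in base 19: [1, 0]
C(71,19) mod 19 = ∏ C(n_i, k_i) mod 19
Digit binomials (mod 19): C(3,1) = 3; C(14,0) = 1
Product: 3 × 1 = 3 ≡ 3 (mod 19)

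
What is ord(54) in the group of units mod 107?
106

107 is prime, so ord(54) divides φ(107) = 106.
Divisors of 106: 1, 2, 53, 106.
Repeated squaring: 54^1 ≡ 54, 54^2 ≡ 27, 54^4 ≡ 87, 54^8 ≡ 79, 54^16 ≡ 35, 54^32 ≡ 48, 54^64 ≡ 57 (mod 107).
Test 54^d mod 107 for each divisor d in increasing order:
54^1 ≡ 54
54^2 ≡ 27
54^53 = 54^32·54^16·54^4·54^1 ≡ 106
54^106 = 54^64·54^32·54^8·54^2 ≡ 1  ← first divisor giving 1
The order is 106.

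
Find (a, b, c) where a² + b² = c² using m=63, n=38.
(2525, 4788, 5413)

Euclid's formula: a = m² - n², b = 2mn, c = m² + n²
m = 63, n = 38
a = 63² - 38² = 3969 - 1444 = 2525
b = 2 × 63 × 38 = 4788
c = 63² + 38² = 3969 + 1444 = 5413
Verification: 2525² + 4788² = 6375625 + 22924944 = 29300569 = 5413² ✓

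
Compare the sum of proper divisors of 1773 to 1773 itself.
deficient

Proper divisors of 1773: sum = 1 + 3 + 9 + 197 + 591 = 801
Since 801 < 1773, 1773 is deficient.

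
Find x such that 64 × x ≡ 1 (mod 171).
163

gcd(64, 171) = 1, so the inverse exists.
Extended Euclidean algorithm on (171, 64):
171 = 2 × 64 + 43  ⟹  43 = (1)·171 + (-2)·64
64 = 1 × 43 + 21  ⟹  21 = (-1)·171 + (3)·64
43 = 2 × 21 + 1  ⟹  1 = (3)·171 + (-8)·64
So (-8)·64 ≡ 1 (mod 171), i.e. 64^(-1) ≡ -8 ≡ 163 (mod 171).
Check: 64 × 163 = 10432 ≡ 1 (mod 171)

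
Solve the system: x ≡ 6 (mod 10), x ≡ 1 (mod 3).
16

Using Chinese Remainder Theorem:
M = 10 × 3 = 30
M1 = 3, M2 = 10
y1 = 3^(-1) mod 10 = 7
y2 = 10^(-1) mod 3 = 1
x = (6×3×7 + 1×10×1) mod 30 = 16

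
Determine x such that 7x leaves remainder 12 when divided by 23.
x ≡ 5 (mod 23)

gcd(7, 23) = 1, which divides 12, so solutions exist.
Find 7^(-1) mod 23 by the extended Euclidean algorithm:
23 = 3 × 7 + 2  ⟹  2 = (1)·23 + (-3)·7
7 = 3 × 2 + 1  ⟹  1 = (-3)·23 + (10)·7
So (10)·7 ≡ 1 (mod 23), i.e. 7^(-1) ≡ 10 (mod 23).
x ≡ 10 × 12 = 120 ≡ 5 (mod 23).
Check: 7 × 5 = 35 ≡ 12 (mod 23).
Unique solution: x ≡ 5 (mod 23)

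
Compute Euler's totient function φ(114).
36

114 = 2 × 3 × 19
φ(n) = n × ∏(1 - 1/p) for each prime p dividing n
φ(114) = 114 × (1 - 1/2) × (1 - 1/3) × (1 - 1/19) = 36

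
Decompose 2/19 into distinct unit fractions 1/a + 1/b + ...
1/10 + 1/190

Greedy algorithm:
2/19: ceiling(19/2) = 10, use 1/10
1/190: ceiling(190/1) = 190, use 1/190
Result: 2/19 = 1/10 + 1/190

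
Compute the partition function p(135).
9035836076

p(n) counts ways to write n as a sum of positive integers (order ignored).
Euler's pentagonal recurrence: p(k) = p(k-1) + p(k-2) - p(k-5) - p(k-7) + p(k-12) + p(k-15) - ... (offsets j(3j∓1)/2, signs ++--, p(0)=1, p(<0)=0).
DP table for k = 0..134: p(0)=1, p(1)=1, p(2)=2, p(3)=3, p(4)=5, p(5)=7, p(6)=11, p(7)=15, p(8)=22, p(9)=30, p(10)=42, p(11)=56, p(12)=77, p(13)=101, p(14)=135, p(15)=176, p(16)=231, p(17)=297, p(18)=385, p(19)=490, p(20)=627, p(21)=792, p(22)=1002, p(23)=1255, p(24)=1575, p(25)=1958, p(26)=2436, p(27)=3010, p(28)=3718, p(29)=4565, p(30)=5604, p(31)=6842, p(32)=8349, p(33)=10143, p(34)=12310, p(35)=14883, p(36)=17977, p(37)=21637, p(38)=26015, p(39)=31185, p(40)=37338, p(41)=44583, p(42)=53174, p(43)=63261, p(44)=75175, p(45)=89134, p(46)=105558, p(47)=124754, p(48)=147273, p(49)=173525, p(50)=204226, p(51)=239943, p(52)=281589, p(53)=329931, p(54)=386155, p(55)=451276, p(56)=526823, p(57)=614154, p(58)=715220, p(59)=831820, p(60)=966467, p(61)=1121505, p(62)=1300156, p(63)=1505499, p(64)=1741630, p(65)=2012558, p(66)=2323520, p(67)=2679689, p(68)=3087735, p(69)=3554345, p(70)=4087968, p(71)=4697205, p(72)=5392783, p(73)=6185689, p(74)=7089500, p(75)=8118264, p(76)=9289091, p(77)=10619863, p(78)=12132164, p(79)=13848650, p(80)=15796476, p(81)=18004327, p(82)=20506255, p(83)=23338469, p(84)=26543660, p(85)=30167357, p(86)=34262962, p(87)=38887673, p(88)=44108109, p(89)=49995925, p(90)=56634173, p(91)=64112359, p(92)=72533807, p(93)=82010177, p(94)=92669720, p(95)=104651419, p(96)=118114304, p(97)=133230930, p(98)=150198136, p(99)=169229875, p(100)=190569292, p(101)=214481126, p(102)=241265379, p(103)=271248950, p(104)=304801365, p(105)=342325709, p(106)=384276336, p(107)=431149389, p(108)=483502844, p(109)=541946240, p(110)=607163746, p(111)=679903203, p(112)=761002156, p(113)=851376628, p(114)=952050665, p(115)=1064144451, p(116)=1188908248, p(117)=1327710076, p(118)=1482074143, p(119)=1653668665, p(120)=1844349560, p(121)=2056148051, p(122)=2291320912, p(123)=2552338241, p(124)=2841940500, p(125)=3163127352, p(126)=3519222692, p(127)=3913864295, p(128)=4351078600, p(129)=4835271870, p(130)=5371315400, p(131)=5964539504, p(132)=6620830889, p(133)=7346629512, p(134)=8149040695.
Final step: p(135) = p(134) + p(133) - p(130) - p(128) + p(123) + p(120) - p(113) - p(109) + p(100) + p(95) - p(84) - p(78) + p(65) + p(58) - p(43) - p(35) + p(18) + p(9)
= 8149040695 + 7346629512 - 5371315400 - 4351078600 + 2552338241 + 1844349560 - 851376628 - 541946240 + 190569292 + 104651419 - 26543660 - 12132164 + 2012558 + 715220 - 63261 - 14883 + 385 + 30
= 9035836076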